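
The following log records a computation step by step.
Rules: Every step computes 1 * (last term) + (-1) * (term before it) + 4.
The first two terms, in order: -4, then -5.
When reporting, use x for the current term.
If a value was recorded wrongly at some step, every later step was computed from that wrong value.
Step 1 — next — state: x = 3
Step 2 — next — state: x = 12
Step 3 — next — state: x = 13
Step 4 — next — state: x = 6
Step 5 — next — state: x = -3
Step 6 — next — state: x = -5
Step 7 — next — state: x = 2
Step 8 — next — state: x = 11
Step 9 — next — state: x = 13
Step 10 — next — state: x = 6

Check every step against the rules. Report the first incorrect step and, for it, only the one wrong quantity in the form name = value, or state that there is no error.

step 1: x = 1*(-5) + (-1)*(-4) + (4) = 3 -> same as recorded
step 2: x = 1*(3) + (-1)*(-5) + (4) = 12 -> consistent with the log
step 3: x = 1*(12) + (-1)*(3) + (4) = 13 -> matches
step 4: x = 1*(13) + (-1)*(12) + (4) = 5 -> the log disagrees here
The earliest wrong entry is at step 4: it should read x = 5.

step 4, x = 5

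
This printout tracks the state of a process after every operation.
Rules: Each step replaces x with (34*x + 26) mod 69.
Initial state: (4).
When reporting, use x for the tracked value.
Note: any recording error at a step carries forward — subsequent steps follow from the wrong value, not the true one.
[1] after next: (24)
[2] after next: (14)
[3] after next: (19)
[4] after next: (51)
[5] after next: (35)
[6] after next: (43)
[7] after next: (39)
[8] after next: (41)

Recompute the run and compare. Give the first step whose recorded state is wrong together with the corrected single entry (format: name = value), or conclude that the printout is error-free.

Recomputing the run from the initial state:
step 1: x = 24
step 2: x = 14
step 3: x = 19
step 4: x = 51
step 5: x = 35
step 6: x = 43
step 7: x = 39
step 8: x = 41
This matches the printout at every step.

no error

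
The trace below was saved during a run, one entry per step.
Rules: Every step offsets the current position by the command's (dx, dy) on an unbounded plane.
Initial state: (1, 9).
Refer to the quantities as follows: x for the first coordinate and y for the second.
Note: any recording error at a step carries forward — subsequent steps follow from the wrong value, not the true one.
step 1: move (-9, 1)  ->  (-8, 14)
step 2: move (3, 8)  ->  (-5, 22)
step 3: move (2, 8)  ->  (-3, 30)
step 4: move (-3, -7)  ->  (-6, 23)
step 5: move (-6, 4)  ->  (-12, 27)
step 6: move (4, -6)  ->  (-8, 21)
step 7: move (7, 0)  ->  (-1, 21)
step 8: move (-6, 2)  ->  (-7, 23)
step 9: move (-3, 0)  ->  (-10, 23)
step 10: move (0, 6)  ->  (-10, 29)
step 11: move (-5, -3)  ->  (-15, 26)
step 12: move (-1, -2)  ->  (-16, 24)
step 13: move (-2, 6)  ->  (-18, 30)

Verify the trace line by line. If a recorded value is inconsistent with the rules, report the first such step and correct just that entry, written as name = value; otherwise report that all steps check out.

Recomputing the run from the initial state:
step 1: x = -8, y = 10
step 2: x = -5, y = 18
step 3: x = -3, y = 26
step 4: x = -6, y = 19
step 5: x = -12, y = 23
step 6: x = -8, y = 17
step 7: x = -1, y = 17
step 8: x = -7, y = 19
step 9: x = -10, y = 19
step 10: x = -10, y = 25
step 11: x = -15, y = 22
step 12: x = -16, y = 20
step 13: x = -18, y = 26
The first disagreement with the trace is at step 1, where the value should be y = 10.

step 1, y = 10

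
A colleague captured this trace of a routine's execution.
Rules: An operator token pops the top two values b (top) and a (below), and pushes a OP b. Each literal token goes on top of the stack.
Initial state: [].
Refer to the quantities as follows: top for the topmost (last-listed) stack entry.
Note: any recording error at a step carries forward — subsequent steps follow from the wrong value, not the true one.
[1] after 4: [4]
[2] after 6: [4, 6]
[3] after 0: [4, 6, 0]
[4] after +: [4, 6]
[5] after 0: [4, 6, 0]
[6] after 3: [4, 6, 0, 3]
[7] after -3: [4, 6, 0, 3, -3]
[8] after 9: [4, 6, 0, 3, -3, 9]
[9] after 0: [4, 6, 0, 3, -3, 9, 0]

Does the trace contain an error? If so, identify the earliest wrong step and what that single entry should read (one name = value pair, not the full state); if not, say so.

no error

Step 1: push 4: top = 4 — in agreement.
Step 2: push 6: top = 6 — agrees with the trace.
Step 3: push 0: top = 0 — matches.
Step 4: 6 + 0 = 6 — in agreement.
Step 5: push 0: top = 0 — checks out.
Step 6: push 3: top = 3 — same as recorded.
Step 7: push -3: top = -3 — checks out.
Step 8: push 9: top = 9 — confirmed correct.
Step 9: push 0: top = 0 — verified.
Nothing is out of place; the run is error-free.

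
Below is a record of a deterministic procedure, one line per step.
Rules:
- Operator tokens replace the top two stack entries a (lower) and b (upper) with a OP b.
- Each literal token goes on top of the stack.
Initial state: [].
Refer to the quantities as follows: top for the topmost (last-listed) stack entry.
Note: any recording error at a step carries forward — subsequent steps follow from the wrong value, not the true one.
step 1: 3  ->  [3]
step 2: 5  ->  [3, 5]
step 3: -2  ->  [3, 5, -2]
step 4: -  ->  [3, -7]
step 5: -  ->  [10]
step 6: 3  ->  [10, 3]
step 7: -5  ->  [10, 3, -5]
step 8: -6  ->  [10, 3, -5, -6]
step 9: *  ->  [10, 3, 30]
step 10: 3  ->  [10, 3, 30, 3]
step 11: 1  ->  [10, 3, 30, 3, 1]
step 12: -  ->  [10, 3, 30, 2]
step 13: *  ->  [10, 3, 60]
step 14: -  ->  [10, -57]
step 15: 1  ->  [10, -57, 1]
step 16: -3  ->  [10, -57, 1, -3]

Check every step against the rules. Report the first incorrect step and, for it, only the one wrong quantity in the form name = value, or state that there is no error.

step 4, top = 7

step 1: push 3: top = 3 -> matches
step 2: push 5: top = 5 -> consistent with the record
step 3: push -2: top = -2 -> exactly as logged
step 4: 5 - -2 = 7 -> first mismatch against the record
First incorrect step: 4; the correct value is top = 7.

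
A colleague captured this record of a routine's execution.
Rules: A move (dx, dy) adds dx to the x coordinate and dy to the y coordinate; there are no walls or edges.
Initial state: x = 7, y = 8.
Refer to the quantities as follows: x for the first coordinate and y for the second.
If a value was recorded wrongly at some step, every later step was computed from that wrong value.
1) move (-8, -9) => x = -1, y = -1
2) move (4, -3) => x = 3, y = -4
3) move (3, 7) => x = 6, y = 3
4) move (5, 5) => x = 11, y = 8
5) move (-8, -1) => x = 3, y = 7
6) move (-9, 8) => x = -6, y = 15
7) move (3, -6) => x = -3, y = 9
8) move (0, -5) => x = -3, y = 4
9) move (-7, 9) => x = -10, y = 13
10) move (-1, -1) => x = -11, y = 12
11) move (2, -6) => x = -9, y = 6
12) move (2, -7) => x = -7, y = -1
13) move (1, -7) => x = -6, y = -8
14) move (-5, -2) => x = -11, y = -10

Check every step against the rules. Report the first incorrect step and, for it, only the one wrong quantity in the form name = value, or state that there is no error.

no error

step 1: x = 7 + (-8) = -1, y = 8 + (-9) = -1 -> agrees with the record
step 2: x = -1 + (4) = 3, y = -1 + (-3) = -4 -> in agreement
step 3: x = 3 + (3) = 6, y = -4 + (7) = 3 -> in agreement
step 4: x = 6 + (5) = 11, y = 3 + (5) = 8 -> exactly as logged
step 5: x = 11 + (-8) = 3, y = 8 + (-1) = 7 -> consistent with the record
step 6: x = 3 + (-9) = -6, y = 7 + (8) = 15 -> confirmed correct
step 7: x = -6 + (3) = -3, y = 15 + (-6) = 9 -> in agreement
step 8: x = -3 + (0) = -3, y = 9 + (-5) = 4 -> checks out
step 9: x = -3 + (-7) = -10, y = 4 + (9) = 13 -> no discrepancy
step 10: x = -10 + (-1) = -11, y = 13 + (-1) = 12 -> confirmed correct
step 11: x = -11 + (2) = -9, y = 12 + (-6) = 6 -> exactly as logged
step 12: x = -9 + (2) = -7, y = 6 + (-7) = -1 -> matches
step 13: x = -7 + (1) = -6, y = -1 + (-7) = -8 -> agrees with the record
step 14: x = -6 + (-5) = -11, y = -8 + (-2) = -10 -> verified
Every step is consistent.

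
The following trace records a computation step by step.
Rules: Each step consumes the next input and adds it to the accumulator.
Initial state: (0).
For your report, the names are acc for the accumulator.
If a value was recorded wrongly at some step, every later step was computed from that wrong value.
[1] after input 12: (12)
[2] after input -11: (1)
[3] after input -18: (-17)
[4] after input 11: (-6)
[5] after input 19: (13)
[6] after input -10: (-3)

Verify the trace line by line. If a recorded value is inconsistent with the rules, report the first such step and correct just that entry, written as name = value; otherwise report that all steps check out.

step 6, acc = 3

Recomputing the run from the initial state:
step 1: acc = 12
step 2: acc = 1
step 3: acc = -17
step 4: acc = -6
step 5: acc = 13
step 6: acc = 3
The first disagreement with the trace is at step 6, where the value should be acc = 3.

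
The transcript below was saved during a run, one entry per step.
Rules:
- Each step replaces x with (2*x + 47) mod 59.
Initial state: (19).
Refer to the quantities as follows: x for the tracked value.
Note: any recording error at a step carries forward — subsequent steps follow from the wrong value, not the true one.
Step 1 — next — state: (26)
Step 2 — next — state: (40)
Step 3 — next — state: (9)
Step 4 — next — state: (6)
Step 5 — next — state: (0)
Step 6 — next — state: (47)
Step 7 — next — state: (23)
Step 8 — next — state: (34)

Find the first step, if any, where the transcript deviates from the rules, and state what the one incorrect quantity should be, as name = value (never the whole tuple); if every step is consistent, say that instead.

no error

step 1: x = (2*19 + 47) mod 59 = 26 -> consistent with the transcript
step 2: x = (2*26 + 47) mod 59 = 40 -> in agreement
step 3: x = (2*40 + 47) mod 59 = 9 -> same as recorded
step 4: x = (2*9 + 47) mod 59 = 6 -> verified
step 5: x = (2*6 + 47) mod 59 = 0 -> confirmed correct
step 6: x = (2*0 + 47) mod 59 = 47 -> in agreement
step 7: x = (2*47 + 47) mod 59 = 23 -> matches
step 8: x = (2*23 + 47) mod 59 = 34 -> verified
Every step is consistent.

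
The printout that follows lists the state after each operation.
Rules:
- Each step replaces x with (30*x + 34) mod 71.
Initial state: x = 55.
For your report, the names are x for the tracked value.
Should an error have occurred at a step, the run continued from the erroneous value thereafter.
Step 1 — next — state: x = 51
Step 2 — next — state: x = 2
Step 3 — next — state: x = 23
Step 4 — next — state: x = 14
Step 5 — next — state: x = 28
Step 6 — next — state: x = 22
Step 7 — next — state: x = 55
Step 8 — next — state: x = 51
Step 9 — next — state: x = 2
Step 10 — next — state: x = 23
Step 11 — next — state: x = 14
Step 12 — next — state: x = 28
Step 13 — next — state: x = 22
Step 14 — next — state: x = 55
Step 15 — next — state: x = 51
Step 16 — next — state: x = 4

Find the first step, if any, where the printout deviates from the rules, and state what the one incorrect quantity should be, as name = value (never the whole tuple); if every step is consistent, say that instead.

step 16, x = 2

Recomputing the run from the initial state:
step 1: x = 51
step 2: x = 2
step 3: x = 23
step 4: x = 14
step 5: x = 28
step 6: x = 22
step 7: x = 55
step 8: x = 51
step 9: x = 2
step 10: x = 23
step 11: x = 14
step 12: x = 28
step 13: x = 22
step 14: x = 55
step 15: x = 51
step 16: x = 2
The first disagreement with the printout is at step 16, where the value should be x = 2.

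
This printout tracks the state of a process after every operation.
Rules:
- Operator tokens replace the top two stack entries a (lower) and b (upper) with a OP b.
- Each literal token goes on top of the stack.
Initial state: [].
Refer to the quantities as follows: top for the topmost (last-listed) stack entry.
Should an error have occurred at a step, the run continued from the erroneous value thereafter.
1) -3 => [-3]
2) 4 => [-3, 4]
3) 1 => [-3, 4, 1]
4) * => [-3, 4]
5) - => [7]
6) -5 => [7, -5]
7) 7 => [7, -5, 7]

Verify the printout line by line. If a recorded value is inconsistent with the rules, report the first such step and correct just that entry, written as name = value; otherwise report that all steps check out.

step 5, top = -7

Step 1: push -3: top = -3 — no discrepancy.
Step 2: push 4: top = 4 — no discrepancy.
Step 3: push 1: top = 1 — consistent with the printout.
Step 4: 4 * 1 = 4 — in agreement.
Step 5: -3 - 4 = -7 — a discrepancy with the printout.
That makes step 5 the first incorrect line — top = -7 is what it should show.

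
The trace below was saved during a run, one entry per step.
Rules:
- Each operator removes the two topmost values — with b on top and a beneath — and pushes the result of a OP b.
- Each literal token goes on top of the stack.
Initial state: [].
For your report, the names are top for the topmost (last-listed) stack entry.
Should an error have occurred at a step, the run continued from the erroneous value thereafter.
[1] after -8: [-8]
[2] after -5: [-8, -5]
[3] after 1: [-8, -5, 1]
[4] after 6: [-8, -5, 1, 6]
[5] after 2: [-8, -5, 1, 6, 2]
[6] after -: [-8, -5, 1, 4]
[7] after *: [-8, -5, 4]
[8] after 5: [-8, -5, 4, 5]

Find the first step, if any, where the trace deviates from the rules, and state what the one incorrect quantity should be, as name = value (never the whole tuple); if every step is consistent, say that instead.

1. push -8: top = -8 (exactly as logged)
2. push -5: top = -5 (same as recorded)
3. push 1: top = 1 (matches)
4. push 6: top = 6 (checks out)
5. push 2: top = 2 (verified)
6. 6 - 2 = 4 (same as recorded)
7. 1 * 4 = 4 (consistent with the trace)
8. push 5: top = 5 (no discrepancy)
No step deviates from the rules.

no error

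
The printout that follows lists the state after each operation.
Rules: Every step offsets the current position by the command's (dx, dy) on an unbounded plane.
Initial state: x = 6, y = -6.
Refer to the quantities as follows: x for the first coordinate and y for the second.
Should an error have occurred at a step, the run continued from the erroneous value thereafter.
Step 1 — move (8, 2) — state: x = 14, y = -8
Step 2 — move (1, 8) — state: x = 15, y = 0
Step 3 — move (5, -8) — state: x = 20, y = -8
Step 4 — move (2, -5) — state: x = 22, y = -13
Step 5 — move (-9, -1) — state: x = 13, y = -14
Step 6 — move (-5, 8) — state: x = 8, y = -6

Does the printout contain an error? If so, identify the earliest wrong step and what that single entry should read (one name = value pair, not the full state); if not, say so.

1. x = 6 + (8) = 14, y = -6 + (2) = -4 (first mismatch against the printout)
First incorrect step: 1; the correct value is y = -4.

step 1, y = -4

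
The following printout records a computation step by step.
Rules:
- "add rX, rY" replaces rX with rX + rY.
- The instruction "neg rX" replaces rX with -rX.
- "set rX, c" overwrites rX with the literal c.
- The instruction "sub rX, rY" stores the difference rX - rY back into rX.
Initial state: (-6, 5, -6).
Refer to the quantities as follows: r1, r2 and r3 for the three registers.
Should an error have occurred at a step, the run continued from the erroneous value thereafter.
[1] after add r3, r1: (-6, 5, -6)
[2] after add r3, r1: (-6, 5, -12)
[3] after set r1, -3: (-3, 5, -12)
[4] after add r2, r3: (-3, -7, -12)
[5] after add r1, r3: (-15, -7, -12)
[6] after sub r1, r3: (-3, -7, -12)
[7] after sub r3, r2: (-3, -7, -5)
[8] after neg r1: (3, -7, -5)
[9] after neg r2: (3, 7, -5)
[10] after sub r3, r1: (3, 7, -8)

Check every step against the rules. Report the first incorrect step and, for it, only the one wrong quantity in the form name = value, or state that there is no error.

Recomputing the run from the initial state:
step 1: r1 = -6, r2 = 5, r3 = -12
step 2: r1 = -6, r2 = 5, r3 = -18
step 3: r1 = -3, r2 = 5, r3 = -18
step 4: r1 = -3, r2 = -13, r3 = -18
step 5: r1 = -21, r2 = -13, r3 = -18
step 6: r1 = -3, r2 = -13, r3 = -18
step 7: r1 = -3, r2 = -13, r3 = -5
step 8: r1 = 3, r2 = -13, r3 = -5
step 9: r1 = 3, r2 = 13, r3 = -5
step 10: r1 = 3, r2 = 13, r3 = -8
The first disagreement with the printout is at step 1, where the value should be r3 = -12.

step 1, r3 = -12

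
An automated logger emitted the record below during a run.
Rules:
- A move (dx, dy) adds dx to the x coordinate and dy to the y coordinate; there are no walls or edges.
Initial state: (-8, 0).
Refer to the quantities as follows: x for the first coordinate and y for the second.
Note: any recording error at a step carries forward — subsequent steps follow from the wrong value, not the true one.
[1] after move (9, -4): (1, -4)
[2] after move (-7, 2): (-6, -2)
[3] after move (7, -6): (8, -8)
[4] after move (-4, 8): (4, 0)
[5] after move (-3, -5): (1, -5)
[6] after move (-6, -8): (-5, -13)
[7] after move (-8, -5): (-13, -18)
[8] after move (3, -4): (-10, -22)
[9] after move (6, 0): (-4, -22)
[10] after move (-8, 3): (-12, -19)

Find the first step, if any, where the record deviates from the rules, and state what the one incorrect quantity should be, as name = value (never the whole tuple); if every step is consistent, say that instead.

step 3, x = 1

step 1: x = -8 + (9) = 1, y = 0 + (-4) = -4 -> same as recorded
step 2: x = 1 + (-7) = -6, y = -4 + (2) = -2 -> matches
step 3: x = -6 + (7) = 1, y = -2 + (-6) = -8 -> the record disagrees here
The audit stops at step 3: the recorded entry is wrong and should be x = 1.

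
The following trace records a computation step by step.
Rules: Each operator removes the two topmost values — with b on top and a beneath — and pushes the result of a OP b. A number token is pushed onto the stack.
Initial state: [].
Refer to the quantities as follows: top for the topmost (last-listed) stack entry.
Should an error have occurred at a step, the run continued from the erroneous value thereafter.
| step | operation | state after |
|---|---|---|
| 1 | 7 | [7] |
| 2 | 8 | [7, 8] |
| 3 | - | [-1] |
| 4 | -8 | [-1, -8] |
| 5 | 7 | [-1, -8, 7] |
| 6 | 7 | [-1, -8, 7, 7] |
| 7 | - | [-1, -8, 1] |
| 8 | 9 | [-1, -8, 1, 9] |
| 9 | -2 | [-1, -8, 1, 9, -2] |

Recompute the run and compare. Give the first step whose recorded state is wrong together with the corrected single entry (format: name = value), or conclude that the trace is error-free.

step 7, top = 0

Recomputing the run from the initial state:
step 1: [7]
step 2: [7, 8]
step 3: [-1]
step 4: [-1, -8]
step 5: [-1, -8, 7]
step 6: [-1, -8, 7, 7]
step 7: [-1, -8, 0]
step 8: [-1, -8, 0, 9]
step 9: [-1, -8, 0, 9, -2]
The first disagreement with the trace is at step 7, where the value should be top = 0.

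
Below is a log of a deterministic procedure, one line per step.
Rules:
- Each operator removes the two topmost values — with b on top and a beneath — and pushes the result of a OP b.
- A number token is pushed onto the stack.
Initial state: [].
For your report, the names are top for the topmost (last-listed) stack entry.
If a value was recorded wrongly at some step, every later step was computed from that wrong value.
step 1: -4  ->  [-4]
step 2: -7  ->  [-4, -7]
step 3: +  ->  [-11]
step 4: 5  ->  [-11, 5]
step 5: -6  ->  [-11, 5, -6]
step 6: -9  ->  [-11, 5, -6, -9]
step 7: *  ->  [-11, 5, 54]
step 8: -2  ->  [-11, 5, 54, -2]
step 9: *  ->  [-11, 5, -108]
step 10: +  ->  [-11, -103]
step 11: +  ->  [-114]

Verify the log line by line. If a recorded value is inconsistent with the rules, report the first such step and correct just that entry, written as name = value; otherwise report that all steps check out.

1. push -4: top = -4 (checks out)
2. push -7: top = -7 (verified)
3. -4 + -7 = -11 (confirmed correct)
4. push 5: top = 5 (checks out)
5. push -6: top = -6 (verified)
6. push -9: top = -9 (exactly as logged)
7. -6 * -9 = 54 (agrees with the log)
8. push -2: top = -2 (checks out)
9. 54 * -2 = -108 (exactly as logged)
10. 5 + -108 = -103 (confirmed correct)
11. -11 + -103 = -114 (verified)
Nothing is out of place; the run is error-free.

no error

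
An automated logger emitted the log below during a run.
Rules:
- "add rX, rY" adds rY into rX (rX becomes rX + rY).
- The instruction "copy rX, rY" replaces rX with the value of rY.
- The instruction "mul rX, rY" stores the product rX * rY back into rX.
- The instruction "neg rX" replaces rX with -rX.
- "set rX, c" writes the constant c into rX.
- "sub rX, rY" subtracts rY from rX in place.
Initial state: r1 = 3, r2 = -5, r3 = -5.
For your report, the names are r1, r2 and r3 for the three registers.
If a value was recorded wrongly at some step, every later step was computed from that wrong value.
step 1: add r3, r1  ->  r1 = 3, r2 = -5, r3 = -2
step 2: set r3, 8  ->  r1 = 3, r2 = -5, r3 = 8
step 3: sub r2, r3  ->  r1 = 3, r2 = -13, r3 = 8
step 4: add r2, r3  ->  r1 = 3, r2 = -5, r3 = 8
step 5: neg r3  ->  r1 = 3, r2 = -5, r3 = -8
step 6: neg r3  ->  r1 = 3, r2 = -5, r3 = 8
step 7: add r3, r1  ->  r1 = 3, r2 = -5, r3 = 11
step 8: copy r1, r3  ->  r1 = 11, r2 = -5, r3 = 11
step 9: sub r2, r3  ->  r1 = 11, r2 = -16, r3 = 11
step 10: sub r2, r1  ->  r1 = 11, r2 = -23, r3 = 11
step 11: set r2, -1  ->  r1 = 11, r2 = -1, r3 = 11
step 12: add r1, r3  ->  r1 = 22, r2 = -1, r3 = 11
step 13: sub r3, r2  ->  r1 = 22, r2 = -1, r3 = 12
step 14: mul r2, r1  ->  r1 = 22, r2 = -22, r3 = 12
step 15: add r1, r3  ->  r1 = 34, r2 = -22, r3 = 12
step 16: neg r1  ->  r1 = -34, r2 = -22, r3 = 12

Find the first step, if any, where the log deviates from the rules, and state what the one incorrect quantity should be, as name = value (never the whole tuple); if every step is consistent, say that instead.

step 10, r2 = -27

1. r3 = -5 + 3 = -2 (checks out)
2. r3 = 8 (matches)
3. r2 = -5 - 8 = -13 (agrees with the log)
4. r2 = -13 + 8 = -5 (consistent with the log)
5. r3 = -(8) = -8 (no discrepancy)
6. r3 = -(-8) = 8 (matches)
7. r3 = 8 + 3 = 11 (exactly as logged)
8. r1 = 11 (exactly as logged)
9. r2 = -5 - 11 = -16 (checks out)
10. r2 = -16 - 11 = -27 (not what was recorded)
Conclusion: step 10 carries the first error; the entry should be r2 = -27.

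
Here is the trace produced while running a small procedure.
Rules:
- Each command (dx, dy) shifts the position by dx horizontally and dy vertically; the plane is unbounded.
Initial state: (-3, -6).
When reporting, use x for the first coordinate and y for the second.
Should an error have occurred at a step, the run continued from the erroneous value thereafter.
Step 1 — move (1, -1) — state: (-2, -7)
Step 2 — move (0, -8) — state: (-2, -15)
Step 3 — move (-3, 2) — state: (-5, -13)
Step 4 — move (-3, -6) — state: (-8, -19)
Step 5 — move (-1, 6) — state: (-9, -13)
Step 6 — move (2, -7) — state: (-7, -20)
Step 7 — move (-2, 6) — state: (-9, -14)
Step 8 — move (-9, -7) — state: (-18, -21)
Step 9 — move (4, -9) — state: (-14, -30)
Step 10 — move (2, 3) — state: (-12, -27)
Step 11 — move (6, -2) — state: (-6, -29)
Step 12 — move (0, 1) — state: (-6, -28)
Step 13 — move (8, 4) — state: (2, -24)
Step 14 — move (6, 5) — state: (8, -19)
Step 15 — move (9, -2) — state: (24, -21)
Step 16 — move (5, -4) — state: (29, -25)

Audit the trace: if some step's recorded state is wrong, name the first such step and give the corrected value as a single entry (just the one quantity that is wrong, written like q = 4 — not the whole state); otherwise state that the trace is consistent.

step 1: x = -3 + (1) = -2, y = -6 + (-1) = -7 -> checks out
step 2: x = -2 + (0) = -2, y = -7 + (-8) = -15 -> in agreement
step 3: x = -2 + (-3) = -5, y = -15 + (2) = -13 -> no discrepancy
step 4: x = -5 + (-3) = -8, y = -13 + (-6) = -19 -> in agreement
step 5: x = -8 + (-1) = -9, y = -19 + (6) = -13 -> exactly as logged
step 6: x = -9 + (2) = -7, y = -13 + (-7) = -20 -> consistent with the trace
step 7: x = -7 + (-2) = -9, y = -20 + (6) = -14 -> verified
step 8: x = -9 + (-9) = -18, y = -14 + (-7) = -21 -> no discrepancy
step 9: x = -18 + (4) = -14, y = -21 + (-9) = -30 -> no discrepancy
step 10: x = -14 + (2) = -12, y = -30 + (3) = -27 -> same as recorded
step 11: x = -12 + (6) = -6, y = -27 + (-2) = -29 -> exactly as logged
step 12: x = -6 + (0) = -6, y = -29 + (1) = -28 -> matches
step 13: x = -6 + (8) = 2, y = -28 + (4) = -24 -> consistent with the trace
step 14: x = 2 + (6) = 8, y = -24 + (5) = -19 -> verified
step 15: x = 8 + (9) = 17, y = -19 + (-2) = -21 -> the recorded entry deviates here
First incorrect step: 15; the correct value is x = 17.

step 15, x = 17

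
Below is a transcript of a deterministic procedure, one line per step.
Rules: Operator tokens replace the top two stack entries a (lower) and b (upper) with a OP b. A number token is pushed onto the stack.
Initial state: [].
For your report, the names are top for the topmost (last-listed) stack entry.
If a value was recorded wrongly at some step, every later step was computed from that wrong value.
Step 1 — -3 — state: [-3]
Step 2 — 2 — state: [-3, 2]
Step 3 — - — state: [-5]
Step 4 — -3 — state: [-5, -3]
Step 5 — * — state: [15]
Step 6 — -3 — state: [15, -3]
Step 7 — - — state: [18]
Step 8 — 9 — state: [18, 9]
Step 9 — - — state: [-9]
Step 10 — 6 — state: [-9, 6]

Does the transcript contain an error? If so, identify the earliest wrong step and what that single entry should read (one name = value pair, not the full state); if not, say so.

1. push -3: top = -3 (same as recorded)
2. push 2: top = 2 (verified)
3. -3 - 2 = -5 (in agreement)
4. push -3: top = -3 (exactly as logged)
5. -5 * -3 = 15 (same as recorded)
6. push -3: top = -3 (no discrepancy)
7. 15 - -3 = 18 (confirmed correct)
8. push 9: top = 9 (consistent with the transcript)
9. 18 - 9 = 9 (the transcript has a different value)
The audit stops at step 9: the recorded entry is wrong and should be top = 9.

step 9, top = 9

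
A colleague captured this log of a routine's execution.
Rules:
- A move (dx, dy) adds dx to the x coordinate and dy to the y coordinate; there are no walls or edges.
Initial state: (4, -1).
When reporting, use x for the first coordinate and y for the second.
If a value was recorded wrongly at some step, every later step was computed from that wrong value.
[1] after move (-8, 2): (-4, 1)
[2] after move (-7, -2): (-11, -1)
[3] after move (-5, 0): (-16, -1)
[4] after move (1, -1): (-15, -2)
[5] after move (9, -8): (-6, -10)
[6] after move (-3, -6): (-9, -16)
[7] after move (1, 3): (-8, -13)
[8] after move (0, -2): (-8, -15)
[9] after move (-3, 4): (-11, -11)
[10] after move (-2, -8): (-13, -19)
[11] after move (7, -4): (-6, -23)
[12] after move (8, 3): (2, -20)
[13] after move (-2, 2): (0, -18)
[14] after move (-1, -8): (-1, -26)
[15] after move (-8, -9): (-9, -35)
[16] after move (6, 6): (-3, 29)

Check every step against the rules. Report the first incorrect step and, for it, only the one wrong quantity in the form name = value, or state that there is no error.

Step 1: x = 4 + (-8) = -4, y = -1 + (2) = 1 — no discrepancy.
Step 2: x = -4 + (-7) = -11, y = 1 + (-2) = -1 — agrees with the log.
Step 3: x = -11 + (-5) = -16, y = -1 + (0) = -1 — in agreement.
Step 4: x = -16 + (1) = -15, y = -1 + (-1) = -2 — exactly as logged.
Step 5: x = -15 + (9) = -6, y = -2 + (-8) = -10 — exactly as logged.
Step 6: x = -6 + (-3) = -9, y = -10 + (-6) = -16 — confirmed correct.
Step 7: x = -9 + (1) = -8, y = -16 + (3) = -13 — agrees with the log.
Step 8: x = -8 + (0) = -8, y = -13 + (-2) = -15 — matches.
Step 9: x = -8 + (-3) = -11, y = -15 + (4) = -11 — confirmed correct.
Step 10: x = -11 + (-2) = -13, y = -11 + (-8) = -19 — in agreement.
Step 11: x = -13 + (7) = -6, y = -19 + (-4) = -23 — same as recorded.
Step 12: x = -6 + (8) = 2, y = -23 + (3) = -20 — no discrepancy.
Step 13: x = 2 + (-2) = 0, y = -20 + (2) = -18 — in agreement.
Step 14: x = 0 + (-1) = -1, y = -18 + (-8) = -26 — verified.
Step 15: x = -1 + (-8) = -9, y = -26 + (-9) = -35 — in agreement.
Step 16: x = -9 + (6) = -3, y = -35 + (6) = -29 — the log disagrees here.
First deviation found at step 16; the corrected entry is y = -29.

step 16, y = -29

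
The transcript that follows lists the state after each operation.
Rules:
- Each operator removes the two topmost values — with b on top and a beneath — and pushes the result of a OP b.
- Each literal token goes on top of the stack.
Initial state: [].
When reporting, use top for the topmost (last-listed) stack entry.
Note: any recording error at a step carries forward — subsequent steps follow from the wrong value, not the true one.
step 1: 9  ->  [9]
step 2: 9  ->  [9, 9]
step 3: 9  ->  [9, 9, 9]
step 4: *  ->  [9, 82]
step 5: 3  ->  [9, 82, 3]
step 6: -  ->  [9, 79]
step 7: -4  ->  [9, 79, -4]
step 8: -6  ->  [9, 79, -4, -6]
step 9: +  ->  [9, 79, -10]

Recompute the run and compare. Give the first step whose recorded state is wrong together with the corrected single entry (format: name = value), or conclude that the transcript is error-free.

step 1: push 9: top = 9 -> confirmed correct
step 2: push 9: top = 9 -> no discrepancy
step 3: push 9: top = 9 -> exactly as logged
step 4: 9 * 9 = 81 -> the recorded entry deviates here
The earliest wrong entry is at step 4: it should read top = 81.

step 4, top = 81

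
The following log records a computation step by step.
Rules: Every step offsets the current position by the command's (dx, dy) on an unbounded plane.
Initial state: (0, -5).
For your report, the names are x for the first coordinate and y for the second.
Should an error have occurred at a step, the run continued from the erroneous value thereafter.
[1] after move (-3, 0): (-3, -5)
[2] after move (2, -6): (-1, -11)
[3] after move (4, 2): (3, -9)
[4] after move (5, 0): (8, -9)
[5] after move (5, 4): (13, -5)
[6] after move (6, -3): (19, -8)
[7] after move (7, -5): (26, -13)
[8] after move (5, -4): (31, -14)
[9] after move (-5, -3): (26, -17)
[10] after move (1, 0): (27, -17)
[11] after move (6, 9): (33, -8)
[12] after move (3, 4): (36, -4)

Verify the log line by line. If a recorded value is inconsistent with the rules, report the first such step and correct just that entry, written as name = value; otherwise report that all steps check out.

step 1: x = 0 + (-3) = -3, y = -5 + (0) = -5 -> no discrepancy
step 2: x = -3 + (2) = -1, y = -5 + (-6) = -11 -> in agreement
step 3: x = -1 + (4) = 3, y = -11 + (2) = -9 -> exactly as logged
step 4: x = 3 + (5) = 8, y = -9 + (0) = -9 -> verified
step 5: x = 8 + (5) = 13, y = -9 + (4) = -5 -> verified
step 6: x = 13 + (6) = 19, y = -5 + (-3) = -8 -> no discrepancy
step 7: x = 19 + (7) = 26, y = -8 + (-5) = -13 -> agrees with the log
step 8: x = 26 + (5) = 31, y = -13 + (-4) = -17 -> not what was recorded
So the first discrepancy is step 8, where the right value is y = -17.

step 8, y = -17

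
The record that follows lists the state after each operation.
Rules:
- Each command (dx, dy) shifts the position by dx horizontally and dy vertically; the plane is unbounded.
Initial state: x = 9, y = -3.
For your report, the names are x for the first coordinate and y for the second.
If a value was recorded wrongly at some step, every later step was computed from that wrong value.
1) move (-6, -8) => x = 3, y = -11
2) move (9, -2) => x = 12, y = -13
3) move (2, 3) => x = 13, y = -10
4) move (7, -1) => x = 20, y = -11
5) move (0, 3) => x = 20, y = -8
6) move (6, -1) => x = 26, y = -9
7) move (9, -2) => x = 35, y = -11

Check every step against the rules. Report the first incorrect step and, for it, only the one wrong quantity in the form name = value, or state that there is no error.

step 1: x = 9 + (-6) = 3, y = -3 + (-8) = -11 -> exactly as logged
step 2: x = 3 + (9) = 12, y = -11 + (-2) = -13 -> verified
step 3: x = 12 + (2) = 14, y = -13 + (3) = -10 -> first mismatch against the record
First incorrect step: 3; the correct value is x = 14.

step 3, x = 14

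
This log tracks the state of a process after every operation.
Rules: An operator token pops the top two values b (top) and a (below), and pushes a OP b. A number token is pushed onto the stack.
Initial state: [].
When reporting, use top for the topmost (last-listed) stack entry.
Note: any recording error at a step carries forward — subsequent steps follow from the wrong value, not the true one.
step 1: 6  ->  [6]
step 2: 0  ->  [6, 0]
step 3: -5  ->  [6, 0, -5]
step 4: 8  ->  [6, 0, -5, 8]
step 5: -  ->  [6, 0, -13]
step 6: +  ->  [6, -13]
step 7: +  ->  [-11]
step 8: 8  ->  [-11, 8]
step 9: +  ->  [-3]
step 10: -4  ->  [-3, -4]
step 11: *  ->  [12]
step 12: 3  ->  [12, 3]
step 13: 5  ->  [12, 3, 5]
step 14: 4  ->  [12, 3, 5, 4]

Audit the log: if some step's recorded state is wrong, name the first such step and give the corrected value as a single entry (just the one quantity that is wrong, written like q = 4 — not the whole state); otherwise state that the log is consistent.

step 7, top = -7

Recomputing the run from the initial state:
step 1: [6]
step 2: [6, 0]
step 3: [6, 0, -5]
step 4: [6, 0, -5, 8]
step 5: [6, 0, -13]
step 6: [6, -13]
step 7: [-7]
step 8: [-7, 8]
step 9: [1]
step 10: [1, -4]
step 11: [-4]
step 12: [-4, 3]
step 13: [-4, 3, 5]
step 14: [-4, 3, 5, 4]
The first disagreement with the log is at step 7, where the value should be top = -7.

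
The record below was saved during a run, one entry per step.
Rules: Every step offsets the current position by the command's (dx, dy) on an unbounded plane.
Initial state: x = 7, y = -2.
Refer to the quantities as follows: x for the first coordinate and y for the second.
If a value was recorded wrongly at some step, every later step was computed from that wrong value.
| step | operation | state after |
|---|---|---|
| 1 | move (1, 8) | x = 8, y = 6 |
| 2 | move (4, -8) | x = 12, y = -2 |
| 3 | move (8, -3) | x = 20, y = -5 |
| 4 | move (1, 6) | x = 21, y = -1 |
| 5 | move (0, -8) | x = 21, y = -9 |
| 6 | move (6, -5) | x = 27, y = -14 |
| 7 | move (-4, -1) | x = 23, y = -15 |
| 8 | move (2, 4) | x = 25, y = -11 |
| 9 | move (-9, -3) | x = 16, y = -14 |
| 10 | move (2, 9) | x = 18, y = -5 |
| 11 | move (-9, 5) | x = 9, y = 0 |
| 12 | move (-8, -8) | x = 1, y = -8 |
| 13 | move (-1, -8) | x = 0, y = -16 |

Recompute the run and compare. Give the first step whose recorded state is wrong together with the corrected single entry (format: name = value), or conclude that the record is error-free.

1. x = 7 + (1) = 8, y = -2 + (8) = 6 (confirmed correct)
2. x = 8 + (4) = 12, y = 6 + (-8) = -2 (in agreement)
3. x = 12 + (8) = 20, y = -2 + (-3) = -5 (matches)
4. x = 20 + (1) = 21, y = -5 + (6) = 1 (this is not what the record shows)
Step 4 is the first one off; corrected, y = 1.

step 4, y = 1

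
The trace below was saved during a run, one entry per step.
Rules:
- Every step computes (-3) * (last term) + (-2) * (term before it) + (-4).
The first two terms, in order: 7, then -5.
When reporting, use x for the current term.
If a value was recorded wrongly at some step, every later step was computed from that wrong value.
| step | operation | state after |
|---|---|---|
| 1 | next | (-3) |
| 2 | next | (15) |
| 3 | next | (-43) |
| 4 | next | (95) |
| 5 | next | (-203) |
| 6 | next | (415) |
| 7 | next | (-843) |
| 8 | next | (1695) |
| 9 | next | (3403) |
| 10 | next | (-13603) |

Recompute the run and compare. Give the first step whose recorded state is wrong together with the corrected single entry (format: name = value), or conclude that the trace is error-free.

step 1: x = -3*(-5) + (-2)*(7) + (-4) = -3 -> exactly as logged
step 2: x = -3*(-3) + (-2)*(-5) + (-4) = 15 -> confirmed correct
step 3: x = -3*(15) + (-2)*(-3) + (-4) = -43 -> consistent with the trace
step 4: x = -3*(-43) + (-2)*(15) + (-4) = 95 -> verified
step 5: x = -3*(95) + (-2)*(-43) + (-4) = -203 -> in agreement
step 6: x = -3*(-203) + (-2)*(95) + (-4) = 415 -> in agreement
step 7: x = -3*(415) + (-2)*(-203) + (-4) = -843 -> checks out
step 8: x = -3*(-843) + (-2)*(415) + (-4) = 1695 -> verified
step 9: x = -3*(1695) + (-2)*(-843) + (-4) = -3403 -> the recorded entry deviates here
Step 9 is the first one off; corrected, x = -3403.

step 9, x = -3403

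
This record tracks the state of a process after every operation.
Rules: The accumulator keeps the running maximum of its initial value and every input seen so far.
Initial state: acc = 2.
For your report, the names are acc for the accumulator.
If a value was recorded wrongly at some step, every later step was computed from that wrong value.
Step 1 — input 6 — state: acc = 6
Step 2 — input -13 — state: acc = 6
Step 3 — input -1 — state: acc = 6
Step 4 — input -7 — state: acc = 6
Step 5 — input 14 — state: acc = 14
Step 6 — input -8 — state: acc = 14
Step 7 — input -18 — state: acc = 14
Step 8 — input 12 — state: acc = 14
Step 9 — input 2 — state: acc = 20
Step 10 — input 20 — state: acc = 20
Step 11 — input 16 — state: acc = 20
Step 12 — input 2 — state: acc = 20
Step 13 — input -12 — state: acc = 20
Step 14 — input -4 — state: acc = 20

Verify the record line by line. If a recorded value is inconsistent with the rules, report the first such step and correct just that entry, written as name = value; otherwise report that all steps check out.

Recomputing the run from the initial state:
step 1: acc = 6
step 2: acc = 6
step 3: acc = 6
step 4: acc = 6
step 5: acc = 14
step 6: acc = 14
step 7: acc = 14
step 8: acc = 14
step 9: acc = 14
step 10: acc = 20
step 11: acc = 20
step 12: acc = 20
step 13: acc = 20
step 14: acc = 20
The first disagreement with the record is at step 9, where the value should be acc = 14.

step 9, acc = 14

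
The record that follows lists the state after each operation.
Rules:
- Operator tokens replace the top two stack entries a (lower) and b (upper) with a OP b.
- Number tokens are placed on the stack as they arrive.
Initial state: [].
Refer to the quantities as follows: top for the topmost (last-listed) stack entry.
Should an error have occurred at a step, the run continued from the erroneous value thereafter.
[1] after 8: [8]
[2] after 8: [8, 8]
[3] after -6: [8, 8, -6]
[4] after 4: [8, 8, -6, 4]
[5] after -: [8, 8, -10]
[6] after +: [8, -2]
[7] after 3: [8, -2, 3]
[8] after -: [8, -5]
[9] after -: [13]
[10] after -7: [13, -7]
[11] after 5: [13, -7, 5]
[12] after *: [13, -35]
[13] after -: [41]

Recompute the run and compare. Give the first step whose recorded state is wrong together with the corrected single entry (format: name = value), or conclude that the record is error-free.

Step 1: push 8: top = 8 — same as recorded.
Step 2: push 8: top = 8 — no discrepancy.
Step 3: push -6: top = -6 — same as recorded.
Step 4: push 4: top = 4 — checks out.
Step 5: -6 - 4 = -10 — matches.
Step 6: 8 + -10 = -2 — verified.
Step 7: push 3: top = 3 — confirmed correct.
Step 8: -2 - 3 = -5 — verified.
Step 9: 8 - -5 = 13 — in agreement.
Step 10: push -7: top = -7 — in agreement.
Step 11: push 5: top = 5 — checks out.
Step 12: -7 * 5 = -35 — matches.
Step 13: 13 - -35 = 48 — first mismatch against the record.
First deviation found at step 13; the corrected entry is top = 48.

step 13, top = 48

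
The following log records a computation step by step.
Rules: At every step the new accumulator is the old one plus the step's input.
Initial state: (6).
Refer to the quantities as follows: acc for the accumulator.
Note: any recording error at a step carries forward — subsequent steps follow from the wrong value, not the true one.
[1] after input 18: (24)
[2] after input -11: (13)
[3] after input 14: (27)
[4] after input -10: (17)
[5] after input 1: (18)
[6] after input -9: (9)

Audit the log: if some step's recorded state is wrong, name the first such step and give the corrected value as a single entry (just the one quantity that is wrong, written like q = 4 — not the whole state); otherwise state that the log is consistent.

step 1: acc = 6 + 18 = 24 -> agrees with the log
step 2: acc = 24 + -11 = 13 -> confirmed correct
step 3: acc = 13 + 14 = 27 -> consistent with the log
step 4: acc = 27 + -10 = 17 -> confirmed correct
step 5: acc = 17 + 1 = 18 -> verified
step 6: acc = 18 + -9 = 9 -> exactly as logged
Every step is consistent.

no error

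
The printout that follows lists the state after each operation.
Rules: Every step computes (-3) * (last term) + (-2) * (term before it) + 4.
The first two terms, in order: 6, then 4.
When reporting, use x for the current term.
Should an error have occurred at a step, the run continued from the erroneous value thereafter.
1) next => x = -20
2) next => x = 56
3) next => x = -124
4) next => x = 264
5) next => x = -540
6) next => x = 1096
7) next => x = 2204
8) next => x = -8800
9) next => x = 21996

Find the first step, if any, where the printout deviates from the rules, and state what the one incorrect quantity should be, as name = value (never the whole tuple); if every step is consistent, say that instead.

step 7, x = -2204

Recomputing the run from the initial state:
step 1: x = -20
step 2: x = 56
step 3: x = -124
step 4: x = 264
step 5: x = -540
step 6: x = 1096
step 7: x = -2204
step 8: x = 4424
step 9: x = -8860
The first disagreement with the printout is at step 7, where the value should be x = -2204.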